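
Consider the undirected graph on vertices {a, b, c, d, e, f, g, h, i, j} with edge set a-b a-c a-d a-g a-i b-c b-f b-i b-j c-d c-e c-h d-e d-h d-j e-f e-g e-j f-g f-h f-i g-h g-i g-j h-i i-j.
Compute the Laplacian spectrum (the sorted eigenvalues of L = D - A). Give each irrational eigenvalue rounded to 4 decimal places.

With the vertex order [a, b, c, d, e, f, g, h, i, j], the degrees are [5, 5, 5, 5, 5, 5, 6, 5, 6, 5], giving D = diag(5, 5, 5, 5, 5, 5, 6, 5, 6, 5) and L = D - A. L is symmetric positive semidefinite, so every eigenvalue is real and nonnegative. The largest eigenvalue, 8.2584, is at most the vertex count 10.

[0, 3.6403, 4, 4.2679, 5, 5.4527, 6.2441, 7.4045, 7.7321, 8.2584]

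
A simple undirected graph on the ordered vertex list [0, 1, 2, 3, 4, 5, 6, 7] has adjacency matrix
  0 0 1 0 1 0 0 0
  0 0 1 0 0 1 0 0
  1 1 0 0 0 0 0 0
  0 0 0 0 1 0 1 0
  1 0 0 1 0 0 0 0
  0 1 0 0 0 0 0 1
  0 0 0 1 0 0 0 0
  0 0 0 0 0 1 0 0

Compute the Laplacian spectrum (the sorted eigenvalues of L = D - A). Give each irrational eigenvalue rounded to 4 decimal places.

Reading degrees in the order [0, 1, 2, 3, 4, 5, 6, 7] gives [2, 2, 2, 2, 2, 2, 1, 1]; set D = diag(2, 2, 2, 2, 2, 2, 1, 1) and form L = D - A. L is symmetric positive semidefinite, so every eigenvalue is real and nonnegative. The single zero eigenvalue shows the graph is connected. The largest eigenvalue, 3.8478, is at most the vertex count 8. By the matrix-tree theorem the graph has (1/8) * product of the nonzero eigenvalues = 1 spanning tree.

[0, 0.1522, 0.5858, 1.2346, 2, 2.7654, 3.4142, 3.8478]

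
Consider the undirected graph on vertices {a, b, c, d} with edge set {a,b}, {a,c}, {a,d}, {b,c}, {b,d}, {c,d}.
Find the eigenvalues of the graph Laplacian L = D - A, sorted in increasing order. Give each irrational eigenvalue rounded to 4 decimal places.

[0, 4, 4, 4]

Reading degrees in the order [a, b, c, d] gives [3, 3, 3, 3]; set D = diag(3, 3, 3, 3) and form L = D - A. Diagonalising L (or applying a numerical eigensolver to the 4x4 matrix) gives the spectrum above. The single zero eigenvalue shows the graph is connected. There is one zero in the spectrum, matching the 1 component.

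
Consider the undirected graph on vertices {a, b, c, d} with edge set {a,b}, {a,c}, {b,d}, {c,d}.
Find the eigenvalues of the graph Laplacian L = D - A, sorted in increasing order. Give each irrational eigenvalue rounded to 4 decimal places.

[0, 2, 2, 4]

With the vertex order [a, b, c, d], the degrees are [2, 2, 2, 2], giving D = diag(2, 2, 2, 2) and L = D - A. Since every row of L sums to 0, the all-ones vector is in the kernel and 0 is an eigenvalue. By the matrix-tree theorem the graph has (1/4) * product of the nonzero eigenvalues = 4 spanning trees. The eigenvalues sum to 8, which equals trace(L) = 2|E|.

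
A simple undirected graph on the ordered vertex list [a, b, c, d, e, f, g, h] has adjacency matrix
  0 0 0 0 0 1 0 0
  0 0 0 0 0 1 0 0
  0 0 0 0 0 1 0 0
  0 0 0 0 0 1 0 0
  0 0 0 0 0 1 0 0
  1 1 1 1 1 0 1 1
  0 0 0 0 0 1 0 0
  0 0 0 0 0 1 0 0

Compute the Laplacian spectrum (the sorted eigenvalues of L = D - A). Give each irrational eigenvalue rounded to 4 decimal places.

With the vertex order [a, b, c, d, e, f, g, h], the degrees are [1, 1, 1, 1, 1, 7, 1, 1], giving D = diag(1, 1, 1, 1, 1, 7, 1, 1) and L = D - A. L is symmetric positive semidefinite, so every eigenvalue is real and nonnegative. The single zero eigenvalue shows the graph is connected. By the matrix-tree theorem the graph has (1/8) * product of the nonzero eigenvalues = 1 spanning tree.

[0, 1, 1, 1, 1, 1, 1, 8]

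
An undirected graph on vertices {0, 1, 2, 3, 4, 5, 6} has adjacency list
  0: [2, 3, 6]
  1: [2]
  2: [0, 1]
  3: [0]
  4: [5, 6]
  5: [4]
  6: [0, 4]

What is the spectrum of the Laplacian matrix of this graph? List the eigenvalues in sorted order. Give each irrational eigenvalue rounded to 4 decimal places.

With the vertex order [0, 1, 2, 3, 4, 5, 6], the degrees are [3, 1, 2, 1, 2, 1, 2], giving D = diag(3, 1, 2, 1, 2, 1, 2) and L = D - A. The multiplicity of 0 as a Laplacian eigenvalue equals the number of connected components. The single zero eigenvalue shows the graph is connected. The largest eigenvalue, 4.3342, is at most the vertex count 7.

[0, 0.2603, 0.6262, 1.4055, 2.2742, 3.0996, 4.3342]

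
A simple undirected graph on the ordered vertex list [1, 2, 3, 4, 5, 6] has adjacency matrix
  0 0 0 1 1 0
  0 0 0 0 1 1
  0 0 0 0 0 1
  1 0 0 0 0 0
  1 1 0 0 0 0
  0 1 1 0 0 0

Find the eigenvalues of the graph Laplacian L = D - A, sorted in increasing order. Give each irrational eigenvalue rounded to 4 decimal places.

Each diagonal entry of L is the vertex degree and each off-diagonal entry is -1 where an edge is present, 0 otherwise; in the order [1, 2, 3, 4, 5, 6] the diagonal is [2, 2, 1, 1, 2, 2]. The multiplicity of 0 as a Laplacian eigenvalue equals the number of connected components. The largest eigenvalue, 3.7321, is at most the vertex count 6.

[0, 0.2679, 1, 2, 3, 3.7321]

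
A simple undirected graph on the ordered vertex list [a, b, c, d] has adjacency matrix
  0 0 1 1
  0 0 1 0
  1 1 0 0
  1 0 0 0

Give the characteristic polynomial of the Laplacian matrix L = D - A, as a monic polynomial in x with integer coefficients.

Each diagonal entry of L is the vertex degree and each off-diagonal entry is -1 where an edge is present, 0 otherwise; in the order [a, b, c, d] the diagonal is [2, 1, 2, 1]. L has integer entries, so p(x) = det(xI - L) has integer coefficients. Expanding the determinant yields x^4 - 6x^3 + 10x^2 - 4x. Since p(0) = det(-L) = 0, x divides p(x). The eigenvalues sum to 6, which equals trace(L) = 2|E|. By the matrix-tree theorem the graph has (1/4) * product of the nonzero eigenvalues = 1 spanning tree.

x^4 - 6x^3 + 10x^2 - 4x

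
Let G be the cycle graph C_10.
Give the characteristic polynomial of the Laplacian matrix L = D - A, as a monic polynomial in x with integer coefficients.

x^10 - 20x^9 + 170x^8 - 800x^7 + 2275x^6 - 4004x^5 + 4290x^4 - 2640x^3 + 825x^2 - 100x

The graph has 10 vertices and degree multiset [2, 2, 2, 2, 2, 2, 2, 2, 2, 2]; D is the diagonal matrix of degrees and L = D - A. Computing det(xI - L) by cofactor expansion (or equivalently via sum-over-permutations) gives x^10 - 20x^9 + 170x^8 - 800x^7 + 2275x^6 - 4004x^5 + 4290x^4 - 2640x^3 + 825x^2 - 100x. The coefficient of x^9 equals -trace(L) = -20, matching the sum of degrees. There is one zero in the spectrum, matching the 1 component.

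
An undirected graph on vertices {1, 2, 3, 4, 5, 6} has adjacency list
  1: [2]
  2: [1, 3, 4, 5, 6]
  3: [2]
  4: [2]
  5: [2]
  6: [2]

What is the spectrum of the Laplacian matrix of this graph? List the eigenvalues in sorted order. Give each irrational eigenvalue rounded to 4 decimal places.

[0, 1, 1, 1, 1, 6]

Each diagonal entry of L is the vertex degree and each off-diagonal entry is -1 where an edge is present, 0 otherwise; in the order [1, 2, 3, 4, 5, 6] the diagonal is [1, 5, 1, 1, 1, 1]. Since every row of L sums to 0, the all-ones vector is in the kernel and 0 is an eigenvalue.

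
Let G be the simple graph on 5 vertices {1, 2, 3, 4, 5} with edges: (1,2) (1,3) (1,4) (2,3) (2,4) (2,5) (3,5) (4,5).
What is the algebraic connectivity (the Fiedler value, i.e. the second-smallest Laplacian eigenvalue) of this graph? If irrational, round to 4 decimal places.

With the vertex order [1, 2, 3, 4, 5], the degrees are [3, 4, 3, 3, 3], giving D = diag(3, 4, 3, 3, 3) and L = D - A. The smallest Laplacian eigenvalue is always 0. The next one, lambda_2 = 3, measures how hard the graph is to disconnect: larger values mean better connectivity. By the matrix-tree theorem the graph has (1/5) * product of the nonzero eigenvalues = 45 spanning trees.

3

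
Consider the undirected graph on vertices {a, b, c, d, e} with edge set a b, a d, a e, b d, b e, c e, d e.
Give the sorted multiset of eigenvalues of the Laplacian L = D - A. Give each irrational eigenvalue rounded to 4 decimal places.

With the vertex order [a, b, c, d, e], the degrees are [3, 3, 1, 3, 4], giving D = diag(3, 3, 1, 3, 4) and L = D - A. Since every row of L sums to 0, the all-ones vector is in the kernel and 0 is an eigenvalue. There is one zero in the spectrum, matching the 1 component.

[0, 1, 4, 4, 5]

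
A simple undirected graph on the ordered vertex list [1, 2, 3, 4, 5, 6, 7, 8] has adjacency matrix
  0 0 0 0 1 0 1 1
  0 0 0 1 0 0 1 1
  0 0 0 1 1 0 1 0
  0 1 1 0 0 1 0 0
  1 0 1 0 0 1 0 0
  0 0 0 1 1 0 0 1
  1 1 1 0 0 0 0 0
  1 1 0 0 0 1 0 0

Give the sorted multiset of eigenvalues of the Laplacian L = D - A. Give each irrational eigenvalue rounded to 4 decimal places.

[0, 2, 2, 2, 4, 4, 4, 6]

With the vertex order [1, 2, 3, 4, 5, 6, 7, 8], the degrees are [3, 3, 3, 3, 3, 3, 3, 3], giving D = diag(3, 3, 3, 3, 3, 3, 3, 3) and L = D - A. Since every row of L sums to 0, the all-ones vector is in the kernel and 0 is an eigenvalue. There is one zero in the spectrum, matching the 1 component. By the matrix-tree theorem the graph has (1/8) * product of the nonzero eigenvalues = 384 spanning trees.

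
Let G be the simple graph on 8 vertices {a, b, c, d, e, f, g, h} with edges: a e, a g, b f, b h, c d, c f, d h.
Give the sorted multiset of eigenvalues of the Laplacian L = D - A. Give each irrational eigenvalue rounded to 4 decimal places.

[0, 0, 1, 1.3820, 1.3820, 3, 3.6180, 3.6180]

Each diagonal entry of L is the vertex degree and each off-diagonal entry is -1 where an edge is present, 0 otherwise; in the order [a, b, c, d, e, f, g, h] the diagonal is [2, 2, 2, 2, 1, 2, 1, 2]. Diagonalising L (or applying a numerical eigensolver to the 8x8 matrix) gives the spectrum above. The 2 zero eigenvalues correspond to the 2 connected components. There are 2 zeros in the spectrum, matching the 2 components. The eigenvalues sum to 14, which equals trace(L) = 2|E|.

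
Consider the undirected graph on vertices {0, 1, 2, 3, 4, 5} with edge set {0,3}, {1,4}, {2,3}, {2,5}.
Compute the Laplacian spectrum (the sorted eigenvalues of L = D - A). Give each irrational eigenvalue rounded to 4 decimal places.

Reading degrees in the order [0, 1, 2, 3, 4, 5] gives [1, 1, 2, 2, 1, 1]; set D = diag(1, 1, 2, 2, 1, 1) and form L = D - A. Diagonalising L (or applying a numerical eigensolver to the 6x6 matrix) gives the spectrum above. The 2 zero eigenvalues correspond to the 2 connected components. The largest eigenvalue, 3.4142, is at most the vertex count 6. The eigenvalues sum to 8, which equals trace(L) = 2|E|.

[0, 0, 0.5858, 2, 2, 3.4142]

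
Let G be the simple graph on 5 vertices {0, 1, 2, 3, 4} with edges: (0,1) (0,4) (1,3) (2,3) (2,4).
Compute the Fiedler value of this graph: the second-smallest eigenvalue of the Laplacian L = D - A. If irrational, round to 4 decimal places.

1.3820

Each diagonal entry of L is the vertex degree and each off-diagonal entry is -1 where an edge is present, 0 otherwise; in the order [0, 1, 2, 3, 4] the diagonal is [2, 2, 2, 2, 2]. Computing the eigenvalues of L and sorting gives [0, 1.3820, 1.3820, 3.6180, 3.6180]. The Fiedler value lambda_2 = 1.3820 is strictly positive, so the graph is connected. There is one zero in the spectrum, matching the 1 component.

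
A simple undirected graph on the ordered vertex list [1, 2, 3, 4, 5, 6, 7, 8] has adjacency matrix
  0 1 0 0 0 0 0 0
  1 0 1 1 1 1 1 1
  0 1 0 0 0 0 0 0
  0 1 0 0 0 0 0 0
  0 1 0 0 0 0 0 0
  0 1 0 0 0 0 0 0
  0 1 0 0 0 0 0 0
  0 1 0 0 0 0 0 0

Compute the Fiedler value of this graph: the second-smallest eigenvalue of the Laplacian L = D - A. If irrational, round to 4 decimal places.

With the vertex order [1, 2, 3, 4, 5, 6, 7, 8], the degrees are [1, 7, 1, 1, 1, 1, 1, 1], giving D = diag(1, 7, 1, 1, 1, 1, 1, 1) and L = D - A. The sorted Laplacian eigenvalues are [0, 1, 1, 1, 1, 1, 1, 8]; the algebraic connectivity is the second entry, 1.

1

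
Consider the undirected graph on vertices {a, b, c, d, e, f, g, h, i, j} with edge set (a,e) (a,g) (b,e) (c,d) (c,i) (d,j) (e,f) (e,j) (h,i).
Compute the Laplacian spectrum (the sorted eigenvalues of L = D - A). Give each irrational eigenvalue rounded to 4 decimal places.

[0, 0.1317, 0.5006, 0.7370, 1, 1.6424, 2.3851, 2.7880, 3.6407, 5.1744]

Each diagonal entry of L is the vertex degree and each off-diagonal entry is -1 where an edge is present, 0 otherwise; in the order [a, b, c, d, e, f, g, h, i, j] the diagonal is [2, 1, 2, 2, 4, 1, 1, 1, 2, 2]. Since every row of L sums to 0, the all-ones vector is in the kernel and 0 is an eigenvalue.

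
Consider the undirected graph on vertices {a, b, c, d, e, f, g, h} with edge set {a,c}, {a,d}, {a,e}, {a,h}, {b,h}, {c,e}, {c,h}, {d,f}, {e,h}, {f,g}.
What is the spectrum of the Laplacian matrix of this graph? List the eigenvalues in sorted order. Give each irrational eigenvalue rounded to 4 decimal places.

[0, 0.2615, 1, 1.5513, 3.1241, 4, 4.7741, 5.2889]

Each diagonal entry of L is the vertex degree and each off-diagonal entry is -1 where an edge is present, 0 otherwise; in the order [a, b, c, d, e, f, g, h] the diagonal is [4, 1, 3, 2, 3, 2, 1, 4]. L is symmetric positive semidefinite, so every eigenvalue is real and nonnegative. By the matrix-tree theorem the graph has (1/8) * product of the nonzero eigenvalues = 16 spanning trees.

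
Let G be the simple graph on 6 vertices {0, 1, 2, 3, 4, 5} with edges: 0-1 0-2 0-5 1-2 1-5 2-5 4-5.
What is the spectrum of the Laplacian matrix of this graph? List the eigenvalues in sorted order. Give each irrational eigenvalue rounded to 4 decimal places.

[0, 0, 1, 4, 4, 5]

With the vertex order [0, 1, 2, 3, 4, 5], the degrees are [3, 3, 3, 0, 1, 4], giving D = diag(3, 3, 3, 0, 1, 4) and L = D - A. The multiplicity of 0 as a Laplacian eigenvalue equals the number of connected components. The 2 zero eigenvalues correspond to the 2 connected components.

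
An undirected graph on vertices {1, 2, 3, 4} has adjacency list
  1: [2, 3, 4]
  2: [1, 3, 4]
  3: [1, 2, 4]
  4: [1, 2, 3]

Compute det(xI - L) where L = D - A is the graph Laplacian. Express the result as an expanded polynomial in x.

Each diagonal entry of L is the vertex degree and each off-diagonal entry is -1 where an edge is present, 0 otherwise; in the order [1, 2, 3, 4] the diagonal is [3, 3, 3, 3]. The eigenvalues of L are [0, 4, 4, 4]; the characteristic polynomial is the product of (x - lambda_i), which multiplies out to x^4 - 12x^3 + 48x^2 - 64x. The constant term is 0 because L is singular (the all-ones vector lies in its kernel). There is one zero in the spectrum, matching the 1 component. The largest eigenvalue, 4, is at most the vertex count 4.

x^4 - 12x^3 + 48x^2 - 64x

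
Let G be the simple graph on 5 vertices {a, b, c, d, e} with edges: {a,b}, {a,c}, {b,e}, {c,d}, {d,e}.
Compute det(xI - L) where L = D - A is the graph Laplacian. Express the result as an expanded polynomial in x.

Reading degrees in the order [a, b, c, d, e] gives [2, 2, 2, 2, 2]; set D = diag(2, 2, 2, 2, 2) and form L = D - A. Computing det(xI - L) by cofactor expansion (or equivalently via sum-over-permutations) gives x^5 - 10x^4 + 35x^3 - 50x^2 + 25x. The coefficient of x^4 equals -trace(L) = -10, matching the sum of degrees. There is one zero in the spectrum, matching the 1 component.

x^5 - 10x^4 + 35x^3 - 50x^2 + 25x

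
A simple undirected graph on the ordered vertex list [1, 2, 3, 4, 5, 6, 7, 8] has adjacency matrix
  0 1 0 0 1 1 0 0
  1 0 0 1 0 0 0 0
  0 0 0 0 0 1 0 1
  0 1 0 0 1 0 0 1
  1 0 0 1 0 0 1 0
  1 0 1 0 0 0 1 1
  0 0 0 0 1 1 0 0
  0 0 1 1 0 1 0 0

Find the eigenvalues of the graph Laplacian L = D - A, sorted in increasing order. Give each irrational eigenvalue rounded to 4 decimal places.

[0, 1.0681, 1.4384, 2.4824, 3, 3.5176, 4.9319, 5.5616]

Each diagonal entry of L is the vertex degree and each off-diagonal entry is -1 where an edge is present, 0 otherwise; in the order [1, 2, 3, 4, 5, 6, 7, 8] the diagonal is [3, 2, 2, 3, 3, 4, 2, 3]. L is symmetric positive semidefinite, so every eigenvalue is real and nonnegative. The single zero eigenvalue shows the graph is connected.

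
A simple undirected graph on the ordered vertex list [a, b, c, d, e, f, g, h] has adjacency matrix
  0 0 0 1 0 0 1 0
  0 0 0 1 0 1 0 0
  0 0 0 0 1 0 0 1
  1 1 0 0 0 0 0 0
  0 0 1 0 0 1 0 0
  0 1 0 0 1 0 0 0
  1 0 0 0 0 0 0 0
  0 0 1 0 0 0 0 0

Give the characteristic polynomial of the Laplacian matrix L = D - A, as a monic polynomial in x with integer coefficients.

Reading degrees in the order [a, b, c, d, e, f, g, h] gives [2, 2, 2, 2, 2, 2, 1, 1]; set D = diag(2, 2, 2, 2, 2, 2, 1, 1) and form L = D - A. L has integer entries, so p(x) = det(xI - L) has integer coefficients. Expanding the determinant yields x^8 - 14x^7 + 78x^6 - 220x^5 + 330x^4 - 252x^3 + 84x^2 - 8x. The constant term is 0 because L is singular (the all-ones vector lies in its kernel). There is one zero in the spectrum, matching the 1 component.

x^8 - 14x^7 + 78x^6 - 220x^5 + 330x^4 - 252x^3 + 84x^2 - 8x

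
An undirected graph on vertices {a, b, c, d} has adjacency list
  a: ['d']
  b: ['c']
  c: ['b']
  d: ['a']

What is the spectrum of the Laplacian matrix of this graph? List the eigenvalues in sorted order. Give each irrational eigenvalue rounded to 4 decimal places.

Each diagonal entry of L is the vertex degree and each off-diagonal entry is -1 where an edge is present, 0 otherwise; in the order [a, b, c, d] the diagonal is [1, 1, 1, 1]. The multiplicity of 0 as a Laplacian eigenvalue equals the number of connected components. The 2 zero eigenvalues correspond to the 2 connected components. The eigenvalues sum to 4, which equals trace(L) = 2|E|. The largest eigenvalue, 2, is at most the vertex count 4.

[0, 0, 2, 2]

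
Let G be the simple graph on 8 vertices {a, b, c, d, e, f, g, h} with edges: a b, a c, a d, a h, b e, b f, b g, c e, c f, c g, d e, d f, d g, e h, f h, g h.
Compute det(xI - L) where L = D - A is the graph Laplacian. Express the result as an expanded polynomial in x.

x^8 - 32x^7 + 432x^6 - 3200x^5 + 14080x^4 - 36864x^3 + 53248x^2 - 32768x

Reading degrees in the order [a, b, c, d, e, f, g, h] gives [4, 4, 4, 4, 4, 4, 4, 4]; set D = diag(4, 4, 4, 4, 4, 4, 4, 4) and form L = D - A. L has integer entries, so p(x) = det(xI - L) has integer coefficients. Expanding the determinant yields x^8 - 32x^7 + 432x^6 - 3200x^5 + 14080x^4 - 36864x^3 + 53248x^2 - 32768x. The coefficient of x^7 equals -trace(L) = -32, matching the sum of degrees. The eigenvalues sum to 32, which equals trace(L) = 2|E|. The largest eigenvalue, 8, is at most the vertex count 8.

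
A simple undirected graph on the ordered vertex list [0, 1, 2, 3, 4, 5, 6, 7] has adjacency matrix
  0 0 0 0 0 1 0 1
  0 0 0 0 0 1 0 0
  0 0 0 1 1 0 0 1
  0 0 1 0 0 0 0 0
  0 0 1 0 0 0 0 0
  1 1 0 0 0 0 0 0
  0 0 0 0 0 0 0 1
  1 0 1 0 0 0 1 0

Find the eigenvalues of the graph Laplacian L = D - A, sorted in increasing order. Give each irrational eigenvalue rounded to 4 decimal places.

[0, 0.2243, 0.5858, 1, 1.4108, 2.7237, 3.4142, 4.6412]

Reading degrees in the order [0, 1, 2, 3, 4, 5, 6, 7] gives [2, 1, 3, 1, 1, 2, 1, 3]; set D = diag(2, 1, 3, 1, 1, 2, 1, 3) and form L = D - A. Diagonalising L (or applying a numerical eigensolver to the 8x8 matrix) gives the spectrum above. The eigenvalues sum to 14, which equals trace(L) = 2|E|.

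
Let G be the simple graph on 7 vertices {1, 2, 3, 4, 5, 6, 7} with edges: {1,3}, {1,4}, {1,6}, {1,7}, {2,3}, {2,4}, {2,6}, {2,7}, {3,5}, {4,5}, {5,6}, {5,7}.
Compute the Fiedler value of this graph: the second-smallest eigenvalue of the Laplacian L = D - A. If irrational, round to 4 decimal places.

3

Each diagonal entry of L is the vertex degree and each off-diagonal entry is -1 where an edge is present, 0 otherwise; in the order [1, 2, 3, 4, 5, 6, 7] the diagonal is [4, 4, 3, 3, 4, 3, 3]. The sorted Laplacian eigenvalues are [0, 3, 3, 3, 4, 4, 7]; the algebraic connectivity is the second entry, 3. The eigenvalues sum to 24, which equals trace(L) = 2|E|.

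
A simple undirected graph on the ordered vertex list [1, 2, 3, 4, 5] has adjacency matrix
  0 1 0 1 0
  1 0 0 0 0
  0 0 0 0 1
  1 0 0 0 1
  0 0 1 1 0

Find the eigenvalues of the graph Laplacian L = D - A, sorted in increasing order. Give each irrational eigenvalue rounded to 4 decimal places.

[0, 0.3820, 1.3820, 2.6180, 3.6180]

With the vertex order [1, 2, 3, 4, 5], the degrees are [2, 1, 1, 2, 2], giving D = diag(2, 1, 1, 2, 2) and L = D - A. Since every row of L sums to 0, the all-ones vector is in the kernel and 0 is an eigenvalue. The largest eigenvalue, 3.6180, is at most the vertex count 5.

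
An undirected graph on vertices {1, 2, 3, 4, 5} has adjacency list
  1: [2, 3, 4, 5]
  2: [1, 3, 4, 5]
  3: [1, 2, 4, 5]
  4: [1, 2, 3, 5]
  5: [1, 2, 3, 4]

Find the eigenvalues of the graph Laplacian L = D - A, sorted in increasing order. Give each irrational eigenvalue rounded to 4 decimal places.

[0, 5, 5, 5, 5]

With the vertex order [1, 2, 3, 4, 5], the degrees are [4, 4, 4, 4, 4], giving D = diag(4, 4, 4, 4, 4) and L = D - A. Diagonalising L (or applying a numerical eigensolver to the 5x5 matrix) gives the spectrum above. The single zero eigenvalue shows the graph is connected. The largest eigenvalue, 5, is at most the vertex count 5.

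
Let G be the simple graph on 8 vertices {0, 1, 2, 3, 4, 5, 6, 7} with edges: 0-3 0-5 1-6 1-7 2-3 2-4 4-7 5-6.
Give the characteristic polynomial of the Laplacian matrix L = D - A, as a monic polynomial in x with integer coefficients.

Reading degrees in the order [0, 1, 2, 3, 4, 5, 6, 7] gives [2, 2, 2, 2, 2, 2, 2, 2]; set D = diag(2, 2, 2, 2, 2, 2, 2, 2) and form L = D - A. L has integer entries, so p(x) = det(xI - L) has integer coefficients. Expanding the determinant yields x^8 - 16x^7 + 104x^6 - 352x^5 + 660x^4 - 672x^3 + 336x^2 - 64x. Since p(0) = det(-L) = 0, x divides p(x). By the matrix-tree theorem the graph has (1/8) * product of the nonzero eigenvalues = 8 spanning trees.

x^8 - 16x^7 + 104x^6 - 352x^5 + 660x^4 - 672x^3 + 336x^2 - 64x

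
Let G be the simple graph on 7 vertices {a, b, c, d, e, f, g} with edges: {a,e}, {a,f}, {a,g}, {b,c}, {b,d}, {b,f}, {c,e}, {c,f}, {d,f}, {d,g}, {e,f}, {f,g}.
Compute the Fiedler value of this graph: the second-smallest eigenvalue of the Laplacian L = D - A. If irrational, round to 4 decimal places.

Reading degrees in the order [a, b, c, d, e, f, g] gives [3, 3, 3, 3, 3, 6, 3]; set D = diag(3, 3, 3, 3, 3, 6, 3) and form L = D - A. The sorted Laplacian eigenvalues are [0, 2, 2, 4, 4, 5, 7]; the algebraic connectivity is the second entry, 2. By the matrix-tree theorem the graph has (1/7) * product of the nonzero eigenvalues = 320 spanning trees.

2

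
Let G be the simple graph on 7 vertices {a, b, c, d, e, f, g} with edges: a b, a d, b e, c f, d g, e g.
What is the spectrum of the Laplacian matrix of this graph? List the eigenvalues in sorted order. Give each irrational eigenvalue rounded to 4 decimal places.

With the vertex order [a, b, c, d, e, f, g], the degrees are [2, 2, 1, 2, 2, 1, 2], giving D = diag(2, 2, 1, 2, 2, 1, 2) and L = D - A. Since every row of L sums to 0, the all-ones vector is in the kernel and 0 is an eigenvalue. The 2 zero eigenvalues correspond to the 2 connected components. The eigenvalues sum to 12, which equals trace(L) = 2|E|.

[0, 0, 1.3820, 1.3820, 2, 3.6180, 3.6180]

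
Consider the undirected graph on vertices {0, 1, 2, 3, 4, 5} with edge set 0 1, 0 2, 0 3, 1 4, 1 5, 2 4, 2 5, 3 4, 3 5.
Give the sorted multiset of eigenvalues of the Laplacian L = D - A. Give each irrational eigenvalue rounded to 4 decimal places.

[0, 3, 3, 3, 3, 6]

Each diagonal entry of L is the vertex degree and each off-diagonal entry is -1 where an edge is present, 0 otherwise; in the order [0, 1, 2, 3, 4, 5] the diagonal is [3, 3, 3, 3, 3, 3]. The multiplicity of 0 as a Laplacian eigenvalue equals the number of connected components. By the matrix-tree theorem the graph has (1/6) * product of the nonzero eigenvalues = 81 spanning trees. The eigenvalues sum to 18, which equals trace(L) = 2|E|.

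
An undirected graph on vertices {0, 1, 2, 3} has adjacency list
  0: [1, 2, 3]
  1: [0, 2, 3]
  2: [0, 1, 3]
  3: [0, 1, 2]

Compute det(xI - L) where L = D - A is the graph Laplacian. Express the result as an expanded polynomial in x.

Reading degrees in the order [0, 1, 2, 3] gives [3, 3, 3, 3]; set D = diag(3, 3, 3, 3) and form L = D - A. L has integer entries, so p(x) = det(xI - L) has integer coefficients. Expanding the determinant yields x^4 - 12x^3 + 48x^2 - 64x. The constant term is 0 because L is singular (the all-ones vector lies in its kernel).

x^4 - 12x^3 + 48x^2 - 64x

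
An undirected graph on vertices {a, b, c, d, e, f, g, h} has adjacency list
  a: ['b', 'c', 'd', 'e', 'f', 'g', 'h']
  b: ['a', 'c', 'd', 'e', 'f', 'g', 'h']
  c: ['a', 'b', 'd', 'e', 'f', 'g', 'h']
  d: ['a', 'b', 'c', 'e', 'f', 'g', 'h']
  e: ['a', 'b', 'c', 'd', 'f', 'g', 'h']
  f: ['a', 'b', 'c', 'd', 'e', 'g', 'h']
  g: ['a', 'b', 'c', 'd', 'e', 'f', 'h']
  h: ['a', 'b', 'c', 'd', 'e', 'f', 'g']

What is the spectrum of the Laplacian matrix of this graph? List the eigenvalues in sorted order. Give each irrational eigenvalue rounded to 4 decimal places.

[0, 8, 8, 8, 8, 8, 8, 8]

Reading degrees in the order [a, b, c, d, e, f, g, h] gives [7, 7, 7, 7, 7, 7, 7, 7]; set D = diag(7, 7, 7, 7, 7, 7, 7, 7) and form L = D - A. L is symmetric positive semidefinite, so every eigenvalue is real and nonnegative. The single zero eigenvalue shows the graph is connected.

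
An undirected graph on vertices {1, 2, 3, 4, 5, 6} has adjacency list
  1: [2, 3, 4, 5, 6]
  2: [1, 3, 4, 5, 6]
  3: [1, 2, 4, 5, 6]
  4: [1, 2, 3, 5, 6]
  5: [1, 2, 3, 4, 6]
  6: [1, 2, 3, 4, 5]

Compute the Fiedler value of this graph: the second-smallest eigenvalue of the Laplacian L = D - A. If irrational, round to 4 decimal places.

6

With the vertex order [1, 2, 3, 4, 5, 6], the degrees are [5, 5, 5, 5, 5, 5], giving D = diag(5, 5, 5, 5, 5, 5) and L = D - A. Computing the eigenvalues of L and sorting gives [0, 6, 6, 6, 6, 6]. The Fiedler value lambda_2 = 6 is strictly positive, so the graph is connected. The eigenvalues sum to 30, which equals trace(L) = 2|E|. The largest eigenvalue, 6, is at most the vertex count 6.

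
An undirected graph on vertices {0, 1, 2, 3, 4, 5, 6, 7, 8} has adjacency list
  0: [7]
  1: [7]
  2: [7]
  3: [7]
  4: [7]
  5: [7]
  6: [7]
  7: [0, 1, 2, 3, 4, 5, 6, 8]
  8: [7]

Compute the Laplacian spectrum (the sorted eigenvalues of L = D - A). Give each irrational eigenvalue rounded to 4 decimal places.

[0, 1, 1, 1, 1, 1, 1, 1, 9]

With the vertex order [0, 1, 2, 3, 4, 5, 6, 7, 8], the degrees are [1, 1, 1, 1, 1, 1, 1, 8, 1], giving D = diag(1, 1, 1, 1, 1, 1, 1, 8, 1) and L = D - A. Since every row of L sums to 0, the all-ones vector is in the kernel and 0 is an eigenvalue. The single zero eigenvalue shows the graph is connected. The eigenvalues sum to 16, which equals trace(L) = 2|E|.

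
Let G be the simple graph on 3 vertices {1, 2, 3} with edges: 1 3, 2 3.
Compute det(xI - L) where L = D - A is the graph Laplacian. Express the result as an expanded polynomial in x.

x^3 - 4x^2 + 3x

Reading degrees in the order [1, 2, 3] gives [1, 1, 2]; set D = diag(1, 1, 2) and form L = D - A. Computing det(xI - L) by cofactor expansion (or equivalently via sum-over-permutations) gives x^3 - 4x^2 + 3x. The coefficient of x^2 equals -trace(L) = -4, matching the sum of degrees. The eigenvalues sum to 4, which equals trace(L) = 2|E|.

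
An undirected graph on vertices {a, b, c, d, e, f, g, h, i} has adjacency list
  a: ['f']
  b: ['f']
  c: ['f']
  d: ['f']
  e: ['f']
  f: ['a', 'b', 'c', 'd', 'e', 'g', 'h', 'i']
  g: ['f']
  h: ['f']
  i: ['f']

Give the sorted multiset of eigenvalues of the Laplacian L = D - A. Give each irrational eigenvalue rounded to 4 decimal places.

[0, 1, 1, 1, 1, 1, 1, 1, 9]

With the vertex order [a, b, c, d, e, f, g, h, i], the degrees are [1, 1, 1, 1, 1, 8, 1, 1, 1], giving D = diag(1, 1, 1, 1, 1, 8, 1, 1, 1) and L = D - A. The multiplicity of 0 as a Laplacian eigenvalue equals the number of connected components. The single zero eigenvalue shows the graph is connected.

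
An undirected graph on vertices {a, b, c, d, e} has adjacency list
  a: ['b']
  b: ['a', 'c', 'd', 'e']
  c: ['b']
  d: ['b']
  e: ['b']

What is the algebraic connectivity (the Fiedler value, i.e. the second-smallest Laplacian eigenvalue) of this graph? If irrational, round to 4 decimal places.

1

Each diagonal entry of L is the vertex degree and each off-diagonal entry is -1 where an edge is present, 0 otherwise; in the order [a, b, c, d, e] the diagonal is [1, 4, 1, 1, 1]. The sorted Laplacian eigenvalues are [0, 1, 1, 1, 5]; the algebraic connectivity is the second entry, 1.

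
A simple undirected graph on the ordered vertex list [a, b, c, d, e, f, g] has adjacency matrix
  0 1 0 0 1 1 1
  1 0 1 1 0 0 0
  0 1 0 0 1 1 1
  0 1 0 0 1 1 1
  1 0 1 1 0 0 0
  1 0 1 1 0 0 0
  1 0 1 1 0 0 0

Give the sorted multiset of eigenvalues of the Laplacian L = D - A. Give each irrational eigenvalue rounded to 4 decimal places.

[0, 3, 3, 3, 4, 4, 7]

With the vertex order [a, b, c, d, e, f, g], the degrees are [4, 3, 4, 4, 3, 3, 3], giving D = diag(4, 3, 4, 4, 3, 3, 3) and L = D - A. The multiplicity of 0 as a Laplacian eigenvalue equals the number of connected components. By the matrix-tree theorem the graph has (1/7) * product of the nonzero eigenvalues = 432 spanning trees. The largest eigenvalue, 7, is at most the vertex count 7.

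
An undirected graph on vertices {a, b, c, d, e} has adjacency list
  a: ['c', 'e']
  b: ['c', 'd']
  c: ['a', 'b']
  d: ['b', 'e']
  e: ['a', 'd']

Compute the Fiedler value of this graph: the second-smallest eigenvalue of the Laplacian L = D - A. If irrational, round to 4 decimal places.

1.3820

Each diagonal entry of L is the vertex degree and each off-diagonal entry is -1 where an edge is present, 0 otherwise; in the order [a, b, c, d, e] the diagonal is [2, 2, 2, 2, 2]. The smallest Laplacian eigenvalue is always 0. The next one, lambda_2 = 1.3820, measures how hard the graph is to disconnect: larger values mean better connectivity. The eigenvalues sum to 10, which equals trace(L) = 2|E|. There is one zero in the spectrum, matching the 1 component.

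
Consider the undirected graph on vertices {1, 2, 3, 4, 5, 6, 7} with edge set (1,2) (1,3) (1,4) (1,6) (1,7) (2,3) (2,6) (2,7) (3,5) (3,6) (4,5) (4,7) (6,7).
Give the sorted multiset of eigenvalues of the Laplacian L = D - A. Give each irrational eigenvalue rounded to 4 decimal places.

[0, 1.6629, 2.7911, 4.6699, 5, 5.6975, 6.1786]

Reading degrees in the order [1, 2, 3, 4, 5, 6, 7] gives [5, 4, 4, 3, 2, 4, 4]; set D = diag(5, 4, 4, 3, 2, 4, 4) and form L = D - A. The multiplicity of 0 as a Laplacian eigenvalue equals the number of connected components. By the matrix-tree theorem the graph has (1/7) * product of the nonzero eigenvalues = 545 spanning trees. There is one zero in the spectrum, matching the 1 component.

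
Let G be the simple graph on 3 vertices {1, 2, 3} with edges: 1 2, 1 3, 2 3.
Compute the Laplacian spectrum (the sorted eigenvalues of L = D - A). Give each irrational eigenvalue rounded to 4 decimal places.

[0, 3, 3]

Reading degrees in the order [1, 2, 3] gives [2, 2, 2]; set D = diag(2, 2, 2) and form L = D - A. Diagonalising L (or applying a numerical eigensolver to the 3x3 matrix) gives the spectrum above. The single zero eigenvalue shows the graph is connected. The largest eigenvalue, 3, is at most the vertex count 3.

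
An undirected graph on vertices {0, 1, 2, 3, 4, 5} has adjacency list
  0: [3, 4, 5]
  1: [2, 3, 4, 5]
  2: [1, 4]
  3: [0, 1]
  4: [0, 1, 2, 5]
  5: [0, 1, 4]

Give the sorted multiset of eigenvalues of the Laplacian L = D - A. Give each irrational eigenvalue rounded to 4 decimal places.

[0, 1.6072, 2.3023, 3.6405, 4.8631, 5.5869]

Reading degrees in the order [0, 1, 2, 3, 4, 5] gives [3, 4, 2, 2, 4, 3]; set D = diag(3, 4, 2, 2, 4, 3) and form L = D - A. Diagonalising L (or applying a numerical eigensolver to the 6x6 matrix) gives the spectrum above. The single zero eigenvalue shows the graph is connected. The eigenvalues sum to 18, which equals trace(L) = 2|E|.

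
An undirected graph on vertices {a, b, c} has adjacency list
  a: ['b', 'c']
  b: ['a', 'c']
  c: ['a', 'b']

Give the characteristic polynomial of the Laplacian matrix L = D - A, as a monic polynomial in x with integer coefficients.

x^3 - 6x^2 + 9x

Each diagonal entry of L is the vertex degree and each off-diagonal entry is -1 where an edge is present, 0 otherwise; in the order [a, b, c] the diagonal is [2, 2, 2]. L has integer entries, so p(x) = det(xI - L) has integer coefficients. Expanding the determinant yields x^3 - 6x^2 + 9x. Since p(0) = det(-L) = 0, x divides p(x). By the matrix-tree theorem the graph has (1/3) * product of the nonzero eigenvalues = 3 spanning trees. The eigenvalues sum to 6, which equals trace(L) = 2|E|.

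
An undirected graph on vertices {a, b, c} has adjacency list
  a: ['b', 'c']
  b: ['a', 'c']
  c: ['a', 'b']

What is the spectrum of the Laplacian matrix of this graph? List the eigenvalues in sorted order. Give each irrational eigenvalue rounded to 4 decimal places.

[0, 3, 3]

With the vertex order [a, b, c], the degrees are [2, 2, 2], giving D = diag(2, 2, 2) and L = D - A. Since every row of L sums to 0, the all-ones vector is in the kernel and 0 is an eigenvalue. The single zero eigenvalue shows the graph is connected. The eigenvalues sum to 6, which equals trace(L) = 2|E|.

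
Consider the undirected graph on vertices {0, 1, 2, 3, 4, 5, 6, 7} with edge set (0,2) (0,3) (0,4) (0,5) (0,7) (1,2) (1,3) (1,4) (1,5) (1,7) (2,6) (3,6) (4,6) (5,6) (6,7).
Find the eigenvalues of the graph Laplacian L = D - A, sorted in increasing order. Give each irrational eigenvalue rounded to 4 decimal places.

Reading degrees in the order [0, 1, 2, 3, 4, 5, 6, 7] gives [5, 5, 3, 3, 3, 3, 5, 3]; set D = diag(5, 5, 3, 3, 3, 3, 5, 3) and form L = D - A. The multiplicity of 0 as a Laplacian eigenvalue equals the number of connected components. The eigenvalues sum to 30, which equals trace(L) = 2|E|.

[0, 3, 3, 3, 3, 5, 5, 8]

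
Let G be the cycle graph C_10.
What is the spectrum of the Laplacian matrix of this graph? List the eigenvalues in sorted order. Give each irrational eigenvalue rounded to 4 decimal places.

[0, 0.3820, 0.3820, 1.3820, 1.3820, 2.6180, 2.6180, 3.6180, 3.6180, 4]

The graph has 10 vertices and degree multiset [2, 2, 2, 2, 2, 2, 2, 2, 2, 2]; D is the diagonal matrix of degrees and L = D - A. Since every row of L sums to 0, the all-ones vector is in the kernel and 0 is an eigenvalue. By the matrix-tree theorem the graph has (1/10) * product of the nonzero eigenvalues = 10 spanning trees. The eigenvalues sum to 20, which equals trace(L) = 2|E|.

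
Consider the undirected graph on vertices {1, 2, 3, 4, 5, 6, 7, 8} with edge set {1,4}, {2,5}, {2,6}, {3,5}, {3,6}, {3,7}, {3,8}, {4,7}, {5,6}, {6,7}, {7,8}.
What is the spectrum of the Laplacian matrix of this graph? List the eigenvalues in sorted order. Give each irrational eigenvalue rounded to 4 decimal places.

Each diagonal entry of L is the vertex degree and each off-diagonal entry is -1 where an edge is present, 0 otherwise; in the order [1, 2, 3, 4, 5, 6, 7, 8] the diagonal is [1, 2, 4, 2, 3, 4, 4, 2]. L is symmetric positive semidefinite, so every eigenvalue is real and nonnegative. The eigenvalues sum to 22, which equals trace(L) = 2|E|.

[0, 0.4003, 1.2633, 2.4067, 3.0632, 4, 5.3151, 5.5514]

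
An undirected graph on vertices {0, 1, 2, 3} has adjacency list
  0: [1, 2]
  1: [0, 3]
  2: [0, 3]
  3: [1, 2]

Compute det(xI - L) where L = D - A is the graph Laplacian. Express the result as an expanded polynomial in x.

x^4 - 8x^3 + 20x^2 - 16x

Reading degrees in the order [0, 1, 2, 3] gives [2, 2, 2, 2]; set D = diag(2, 2, 2, 2) and form L = D - A. The eigenvalues of L are [0, 2, 2, 4]; the characteristic polynomial is the product of (x - lambda_i), which multiplies out to x^4 - 8x^3 + 20x^2 - 16x. Since p(0) = det(-L) = 0, x divides p(x). By the matrix-tree theorem the graph has (1/4) * product of the nonzero eigenvalues = 4 spanning trees. There is one zero in the spectrum, matching the 1 component.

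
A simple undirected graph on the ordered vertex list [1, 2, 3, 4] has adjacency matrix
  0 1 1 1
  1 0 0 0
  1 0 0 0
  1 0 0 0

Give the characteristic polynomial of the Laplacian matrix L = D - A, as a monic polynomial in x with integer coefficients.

x^4 - 6x^3 + 9x^2 - 4x

Each diagonal entry of L is the vertex degree and each off-diagonal entry is -1 where an edge is present, 0 otherwise; in the order [1, 2, 3, 4] the diagonal is [3, 1, 1, 1]. L has integer entries, so p(x) = det(xI - L) has integer coefficients. Expanding the determinant yields x^4 - 6x^3 + 9x^2 - 4x. The constant term is 0 because L is singular (the all-ones vector lies in its kernel). There is one zero in the spectrum, matching the 1 component. By the matrix-tree theorem the graph has (1/4) * product of the nonzero eigenvalues = 1 spanning tree.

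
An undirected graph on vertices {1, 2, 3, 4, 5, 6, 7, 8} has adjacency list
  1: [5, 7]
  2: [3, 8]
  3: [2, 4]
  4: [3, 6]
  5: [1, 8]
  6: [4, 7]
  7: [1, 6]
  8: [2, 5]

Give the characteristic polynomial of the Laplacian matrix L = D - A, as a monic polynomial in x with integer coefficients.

With the vertex order [1, 2, 3, 4, 5, 6, 7, 8], the degrees are [2, 2, 2, 2, 2, 2, 2, 2], giving D = diag(2, 2, 2, 2, 2, 2, 2, 2) and L = D - A. Computing det(xI - L) by cofactor expansion (or equivalently via sum-over-permutations) gives x^8 - 16x^7 + 104x^6 - 352x^5 + 660x^4 - 672x^3 + 336x^2 - 64x. The constant term is 0 because L is singular (the all-ones vector lies in its kernel).

x^8 - 16x^7 + 104x^6 - 352x^5 + 660x^4 - 672x^3 + 336x^2 - 64x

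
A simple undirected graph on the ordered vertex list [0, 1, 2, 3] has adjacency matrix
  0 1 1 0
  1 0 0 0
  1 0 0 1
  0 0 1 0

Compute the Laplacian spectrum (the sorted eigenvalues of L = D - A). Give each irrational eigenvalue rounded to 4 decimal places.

Each diagonal entry of L is the vertex degree and each off-diagonal entry is -1 where an edge is present, 0 otherwise; in the order [0, 1, 2, 3] the diagonal is [2, 1, 2, 1]. The multiplicity of 0 as a Laplacian eigenvalue equals the number of connected components. The single zero eigenvalue shows the graph is connected. There is one zero in the spectrum, matching the 1 component.

[0, 0.5858, 2, 3.4142]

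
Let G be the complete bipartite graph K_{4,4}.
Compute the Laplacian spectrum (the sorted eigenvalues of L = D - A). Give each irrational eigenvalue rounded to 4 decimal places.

[0, 4, 4, 4, 4, 4, 4, 8]

The graph has 8 vertices and degree multiset [4, 4, 4, 4, 4, 4, 4, 4]; D is the diagonal matrix of degrees and L = D - A. Diagonalising L (or applying a numerical eigensolver to the 8x8 matrix) gives the spectrum above. The eigenvalues sum to 32, which equals trace(L) = 2|E|.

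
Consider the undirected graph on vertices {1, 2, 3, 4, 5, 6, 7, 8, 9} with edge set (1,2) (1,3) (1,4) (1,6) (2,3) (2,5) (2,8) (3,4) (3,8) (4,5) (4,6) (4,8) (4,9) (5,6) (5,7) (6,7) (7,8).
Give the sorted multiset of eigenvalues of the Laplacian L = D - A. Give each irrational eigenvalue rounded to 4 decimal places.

With the vertex order [1, 2, 3, 4, 5, 6, 7, 8, 9], the degrees are [4, 4, 4, 6, 4, 4, 3, 4, 1], giving D = diag(4, 4, 4, 6, 4, 4, 3, 4, 1) and L = D - A. The multiplicity of 0 as a Laplacian eigenvalue equals the number of connected components.

[0, 0.9364, 2.2146, 3.1905, 4.0300, 4.8524, 5.2857, 5.9335, 7.5570]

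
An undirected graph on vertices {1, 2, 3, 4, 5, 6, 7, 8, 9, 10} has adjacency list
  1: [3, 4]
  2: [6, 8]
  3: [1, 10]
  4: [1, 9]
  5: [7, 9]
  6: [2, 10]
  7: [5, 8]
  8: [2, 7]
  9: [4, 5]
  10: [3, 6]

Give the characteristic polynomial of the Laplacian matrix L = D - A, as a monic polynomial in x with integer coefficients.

With the vertex order [1, 2, 3, 4, 5, 6, 7, 8, 9, 10], the degrees are [2, 2, 2, 2, 2, 2, 2, 2, 2, 2], giving D = diag(2, 2, 2, 2, 2, 2, 2, 2, 2, 2) and L = D - A. Computing det(xI - L) by cofactor expansion (or equivalently via sum-over-permutations) gives x^10 - 20x^9 + 170x^8 - 800x^7 + 2275x^6 - 4004x^5 + 4290x^4 - 2640x^3 + 825x^2 - 100x. Since p(0) = det(-L) = 0, x divides p(x).

x^10 - 20x^9 + 170x^8 - 800x^7 + 2275x^6 - 4004x^5 + 4290x^4 - 2640x^3 + 825x^2 - 100x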